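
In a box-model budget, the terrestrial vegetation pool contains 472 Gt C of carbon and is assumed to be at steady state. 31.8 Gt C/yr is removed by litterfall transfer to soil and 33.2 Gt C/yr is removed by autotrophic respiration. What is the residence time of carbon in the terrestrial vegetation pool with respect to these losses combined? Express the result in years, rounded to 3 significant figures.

Total removal = 31.80 + 33.20 = 65.000 Gt C/yr.
τ = M / ΣF_out = 472 / 65.000 = 7.262 yr.

7.26 yr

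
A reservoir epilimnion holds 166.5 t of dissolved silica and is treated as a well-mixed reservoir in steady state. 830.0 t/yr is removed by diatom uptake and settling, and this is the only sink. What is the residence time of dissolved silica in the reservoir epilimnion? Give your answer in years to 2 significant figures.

τ = M / F = 166.5 / 830.0 = 0.2006 yr.

0.20 yr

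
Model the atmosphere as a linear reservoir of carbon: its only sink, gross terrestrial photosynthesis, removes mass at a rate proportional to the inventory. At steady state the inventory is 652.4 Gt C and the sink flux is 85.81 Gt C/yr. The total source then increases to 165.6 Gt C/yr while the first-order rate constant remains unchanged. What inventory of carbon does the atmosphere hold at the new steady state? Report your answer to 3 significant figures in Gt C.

Rate constant k = F/M = 85.81 / 652.4 = 0.1315 yr⁻¹.
At the new steady state, source = k·M_new ⇒ M_new = 165.6 / 0.1315 = 1259 Gt C.
(Equivalently M_new = M × F_new/F_old = 652.4 × 165.6/85.81.)

1260 Gt C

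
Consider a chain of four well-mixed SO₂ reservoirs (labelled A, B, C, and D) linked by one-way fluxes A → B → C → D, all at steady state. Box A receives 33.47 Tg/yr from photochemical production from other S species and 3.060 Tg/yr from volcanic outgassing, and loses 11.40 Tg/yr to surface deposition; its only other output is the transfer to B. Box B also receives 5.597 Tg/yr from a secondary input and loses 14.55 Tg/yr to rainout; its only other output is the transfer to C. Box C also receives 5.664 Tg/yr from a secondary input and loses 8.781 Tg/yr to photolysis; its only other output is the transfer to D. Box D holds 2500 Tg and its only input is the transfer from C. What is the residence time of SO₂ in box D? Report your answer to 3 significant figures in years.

Box A: F(A→B) = (33.47 + 3.060) − 11.40 = 25.130 Tg/yr.
Box B: F(B→C) = (25.130 + 5.597) − 14.55 = 16.177 Tg/yr.
Box C: F(C→D) = (16.177 + 5.664) − 8.781 = 13.060 Tg/yr.
Box D throughput = its input = 13.060 Tg/yr; τ = 2500 / 13.060 = 191.4 yr.

191 yr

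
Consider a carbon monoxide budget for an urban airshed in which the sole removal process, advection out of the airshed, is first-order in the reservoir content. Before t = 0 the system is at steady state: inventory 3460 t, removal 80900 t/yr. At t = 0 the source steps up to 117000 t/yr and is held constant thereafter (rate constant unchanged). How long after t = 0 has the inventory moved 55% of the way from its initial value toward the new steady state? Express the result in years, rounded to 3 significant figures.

τ = M₀/F₀ = 3460/80900 = 0.04277 yr.
The remaining gap fraction is e^(−t/τ); 55% covered ⇒ e^(−t/τ) = 0.450.
t = −τ ln(0.450) = 0.04277 × 0.7985 = 0.03415 yr.

0.0342 yr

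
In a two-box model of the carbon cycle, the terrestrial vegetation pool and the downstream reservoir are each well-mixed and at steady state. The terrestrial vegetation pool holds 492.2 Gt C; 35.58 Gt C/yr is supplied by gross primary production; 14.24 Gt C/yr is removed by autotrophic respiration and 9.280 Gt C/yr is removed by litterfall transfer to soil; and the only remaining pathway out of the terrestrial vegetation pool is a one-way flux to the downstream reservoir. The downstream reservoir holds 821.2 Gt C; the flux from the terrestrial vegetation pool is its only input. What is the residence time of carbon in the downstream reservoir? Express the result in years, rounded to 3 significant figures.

68.1 yr

Balance the terrestrial vegetation pool: ΣF_in = 35.580 Gt C/yr.
Flux to the downstream reservoir = ΣF_in − (14.24 + 9.280) = 12.060 Gt C/yr.
At steady state the output of the downstream reservoir equals its input, 12.060 Gt C/yr.
τ = M / F = 821.2 / 12.060 = 68.09 yr.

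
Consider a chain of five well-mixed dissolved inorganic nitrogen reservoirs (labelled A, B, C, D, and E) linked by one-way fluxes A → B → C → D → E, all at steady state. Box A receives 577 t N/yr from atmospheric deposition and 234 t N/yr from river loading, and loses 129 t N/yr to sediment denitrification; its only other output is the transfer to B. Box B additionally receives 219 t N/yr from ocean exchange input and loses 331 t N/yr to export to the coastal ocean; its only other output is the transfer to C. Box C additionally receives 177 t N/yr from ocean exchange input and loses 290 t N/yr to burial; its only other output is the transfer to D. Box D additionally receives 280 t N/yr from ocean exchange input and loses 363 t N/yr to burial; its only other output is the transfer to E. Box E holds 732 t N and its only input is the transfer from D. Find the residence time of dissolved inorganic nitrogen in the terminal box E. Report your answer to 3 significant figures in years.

1.96 yr

Box A: F(A→B) = (577 + 234) − 129 = 682.00 t N/yr.
Box B: F(B→C) = (682.00 + 219) − 331 = 570.00 t N/yr.
Box C: F(C→D) = (570.00 + 177) − 290 = 457.00 t N/yr.
Box D: F(D→E) = (457.00 + 280) − 363 = 374.00 t N/yr.
Box E throughput = its input = 374.00 t N/yr; τ = 732 / 374.00 = 1.957 yr.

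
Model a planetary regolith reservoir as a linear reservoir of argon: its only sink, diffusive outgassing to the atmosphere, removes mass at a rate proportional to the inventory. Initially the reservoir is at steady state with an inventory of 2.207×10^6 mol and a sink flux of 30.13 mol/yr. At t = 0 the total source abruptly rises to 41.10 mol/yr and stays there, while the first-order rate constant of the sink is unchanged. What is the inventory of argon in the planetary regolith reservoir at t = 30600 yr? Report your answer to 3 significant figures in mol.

The sink rate constant is k = F₀/M₀ = 30.13/2.207×10^6 = 1.365×10^-5 yr⁻¹.
Solving dM/dt = F₁ − kM with M(0) = M₀ gives M(t) = F₁/k + (M₀ − F₁/k)·e^(−kt).
F₁/k = 41.10/1.365×10^-5 = 3.0105×10^6 mol; kt = 1.365×10^-5 × 30600 = 0.4178, e^(−kt) = 0.6585.
M(30600) = 3.0105×10^6 + (2.207×10^6 − 3.0105×10^6) × 0.6585 = 3.0105×10^6 − 529200 = 2.4814×10^6 mol.

2.48×10^6 mol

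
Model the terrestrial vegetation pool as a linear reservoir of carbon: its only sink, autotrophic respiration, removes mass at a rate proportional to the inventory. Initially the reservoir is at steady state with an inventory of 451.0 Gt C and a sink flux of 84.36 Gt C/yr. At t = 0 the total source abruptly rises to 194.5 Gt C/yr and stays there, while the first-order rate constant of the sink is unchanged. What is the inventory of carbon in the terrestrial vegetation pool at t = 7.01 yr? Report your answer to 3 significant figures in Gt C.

τ = M₀/F₀ = 451.0/84.36 = 5.346 yr; rate constant k = 1/τ.
New steady state M_∞ = F₁/k = F₁·τ = 194.5 × 5.346 = 1039.8 Gt C.
M(t) = M_∞ + (M₀ − M_∞)·e^(−t/τ); t/τ = 7.01/5.346 = 1.311, so e^(−t/τ) = 0.2695.
M(t) = 1039.8 − 588.8 × 0.2695 = 881.14 Gt C.

881 Gt C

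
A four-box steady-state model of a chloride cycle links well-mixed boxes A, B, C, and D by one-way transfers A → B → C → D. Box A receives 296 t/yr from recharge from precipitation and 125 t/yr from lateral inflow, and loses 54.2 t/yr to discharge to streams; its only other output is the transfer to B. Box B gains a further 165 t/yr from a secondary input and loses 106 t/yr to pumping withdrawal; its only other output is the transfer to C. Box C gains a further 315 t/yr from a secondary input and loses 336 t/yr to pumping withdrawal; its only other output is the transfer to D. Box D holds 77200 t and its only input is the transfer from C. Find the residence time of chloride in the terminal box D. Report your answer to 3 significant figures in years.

Box A: F(A→B) = (296 + 125) − 54.2 = 366.80 t/yr.
Box B: F(B→C) = (366.80 + 165) − 106 = 425.80 t/yr.
Box C: F(C→D) = (425.80 + 315) − 336 = 404.80 t/yr.
Box D throughput = its input = 404.80 t/yr; τ = 77200 / 404.80 = 190.7 yr.

191 yr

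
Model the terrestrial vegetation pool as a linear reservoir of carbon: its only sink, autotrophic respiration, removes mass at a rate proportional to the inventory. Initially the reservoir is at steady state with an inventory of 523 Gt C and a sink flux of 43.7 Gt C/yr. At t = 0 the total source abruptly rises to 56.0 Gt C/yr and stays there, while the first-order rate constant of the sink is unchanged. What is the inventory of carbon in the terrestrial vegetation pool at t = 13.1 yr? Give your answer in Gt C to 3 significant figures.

621 Gt C

The sink rate constant is k = F₀/M₀ = 43.7/523 = 0.08356 yr⁻¹.
Solving dM/dt = F₁ − kM with M(0) = M₀ gives M(t) = F₁/k + (M₀ − F₁/k)·e^(−kt).
F₁/k = 56.0/0.08356 = 670.21 Gt C; kt = 0.08356 × 13.1 = 1.095, e^(−kt) = 0.3347.
M(13.1) = 670.21 + (523 − 670.21) × 0.3347 = 670.21 − 49.27 = 620.94 Gt C.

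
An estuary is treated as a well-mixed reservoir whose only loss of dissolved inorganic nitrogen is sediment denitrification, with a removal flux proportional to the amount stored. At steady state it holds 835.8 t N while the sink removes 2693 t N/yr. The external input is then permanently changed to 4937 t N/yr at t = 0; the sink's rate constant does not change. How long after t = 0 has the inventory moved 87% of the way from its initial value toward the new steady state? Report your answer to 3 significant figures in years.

τ = M₀/F₀ = 835.8/2693 = 0.3104 yr.
The remaining gap fraction is e^(−t/τ); 87% covered ⇒ e^(−t/τ) = 0.130.
t = −τ ln(0.130) = 0.3104 × 2.040 = 0.6332 yr.

0.633 yr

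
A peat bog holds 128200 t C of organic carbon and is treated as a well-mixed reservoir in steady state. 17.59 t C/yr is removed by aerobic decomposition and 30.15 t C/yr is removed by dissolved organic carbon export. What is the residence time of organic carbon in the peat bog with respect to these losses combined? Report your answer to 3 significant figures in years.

2690 yr

Total removal = 17.59 + 30.15 = 47.740 t C/yr.
τ = M / ΣF_out = 128200 / 47.740 = 2685 yr.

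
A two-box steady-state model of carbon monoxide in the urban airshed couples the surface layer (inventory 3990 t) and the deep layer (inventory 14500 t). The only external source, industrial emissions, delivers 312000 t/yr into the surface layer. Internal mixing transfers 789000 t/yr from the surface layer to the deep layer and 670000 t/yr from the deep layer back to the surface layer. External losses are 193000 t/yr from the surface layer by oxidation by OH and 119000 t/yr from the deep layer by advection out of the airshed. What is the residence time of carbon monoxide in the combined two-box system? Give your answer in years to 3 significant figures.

Treat the two boxes together as one reservoir: the mixing fluxes between them are internal recycling, so τ = ΣM / Σ(external losses).
M_total = 3990 + 14500 = 18490 t.
ΣF_external_out = 193000 + 119000 = 312000 t/yr.
τ = M_total / ΣF_ext = 18490 / 312000 = 0.05926 yr.

0.0593 yr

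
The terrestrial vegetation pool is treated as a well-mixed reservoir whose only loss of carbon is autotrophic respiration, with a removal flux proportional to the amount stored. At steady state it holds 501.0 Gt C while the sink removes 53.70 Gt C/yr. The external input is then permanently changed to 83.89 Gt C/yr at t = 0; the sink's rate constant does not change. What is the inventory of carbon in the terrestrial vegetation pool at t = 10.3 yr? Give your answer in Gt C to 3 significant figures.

689 Gt C

τ = M₀/F₀ = 501.0/53.70 = 9.330 yr; rate constant k = 1/τ.
New steady state M_∞ = F₁/k = F₁·τ = 83.89 × 9.330 = 782.66 Gt C.
M(t) = M_∞ + (M₀ − M_∞)·e^(−t/τ); t/τ = 10.3/9.330 = 1.104, so e^(−t/τ) = 0.3315.
M(t) = 782.66 − 281.7 × 0.3315 = 689.28 Gt C.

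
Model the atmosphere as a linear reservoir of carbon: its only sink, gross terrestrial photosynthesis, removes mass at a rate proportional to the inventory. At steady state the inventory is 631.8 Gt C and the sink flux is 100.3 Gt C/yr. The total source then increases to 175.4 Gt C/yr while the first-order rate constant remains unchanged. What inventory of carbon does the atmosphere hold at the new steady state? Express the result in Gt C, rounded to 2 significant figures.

Rate constant k = F/M = 100.3 / 631.8 = 0.1588 yr⁻¹.
At the new steady state, source = k·M_new ⇒ M_new = 175.4 / 0.1588 = 1105 Gt C.
(Equivalently M_new = M × F_new/F_old = 631.8 × 175.4/100.3.)

1100 Gt C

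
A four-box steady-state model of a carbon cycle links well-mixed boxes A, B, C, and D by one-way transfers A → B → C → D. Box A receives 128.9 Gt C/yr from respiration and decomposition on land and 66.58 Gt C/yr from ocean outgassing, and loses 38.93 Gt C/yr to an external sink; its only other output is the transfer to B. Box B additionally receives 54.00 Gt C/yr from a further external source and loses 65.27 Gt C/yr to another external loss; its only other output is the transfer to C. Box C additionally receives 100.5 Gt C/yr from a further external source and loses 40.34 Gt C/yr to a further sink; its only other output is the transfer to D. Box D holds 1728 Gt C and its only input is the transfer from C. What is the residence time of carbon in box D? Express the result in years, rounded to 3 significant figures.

8.41 yr

Box A: F(A→B) = (128.9 + 66.58) − 38.93 = 156.55 Gt C/yr.
Box B: F(B→C) = (156.55 + 54.00) − 65.27 = 145.28 Gt C/yr.
Box C: F(C→D) = (145.28 + 100.5) − 40.34 = 205.44 Gt C/yr.
Box D throughput = its input = 205.44 Gt C/yr; τ = 1728 / 205.44 = 8.411 yr.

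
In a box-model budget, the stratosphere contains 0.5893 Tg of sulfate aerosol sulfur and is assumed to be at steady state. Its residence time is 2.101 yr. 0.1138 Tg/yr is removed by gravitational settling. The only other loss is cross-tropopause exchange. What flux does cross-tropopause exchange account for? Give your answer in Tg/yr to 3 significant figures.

Total removal F = M/τ = 0.5893 / 2.101 = 0.2805 Tg/yr.
Cross-tropopause exchange = F − (0.1138) = 0.2805 − 0.1138 = 0.1667 Tg/yr.

0.167 Tg/yr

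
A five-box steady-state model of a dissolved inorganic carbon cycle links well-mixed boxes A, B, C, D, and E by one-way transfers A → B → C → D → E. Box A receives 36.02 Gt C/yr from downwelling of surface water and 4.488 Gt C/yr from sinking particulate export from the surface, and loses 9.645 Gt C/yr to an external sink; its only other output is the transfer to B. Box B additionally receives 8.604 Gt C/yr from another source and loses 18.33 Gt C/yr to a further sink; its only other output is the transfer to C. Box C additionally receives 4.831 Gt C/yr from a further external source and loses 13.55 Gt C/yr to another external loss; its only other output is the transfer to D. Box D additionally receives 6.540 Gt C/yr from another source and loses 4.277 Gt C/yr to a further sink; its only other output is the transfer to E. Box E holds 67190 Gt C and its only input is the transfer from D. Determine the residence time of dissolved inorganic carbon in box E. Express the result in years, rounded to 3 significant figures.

4580 yr

Box A: F(A→B) = (36.02 + 4.488) − 9.645 = 30.863 Gt C/yr.
Box B: F(B→C) = (30.863 + 8.604) − 18.33 = 21.137 Gt C/yr.
Box C: F(C→D) = (21.137 + 4.831) − 13.55 = 12.418 Gt C/yr.
Box D: F(D→E) = (12.418 + 6.540) − 4.277 = 14.681 Gt C/yr.
Box E throughput = its input = 14.681 Gt C/yr; τ = 67190 / 14.681 = 4577 yr.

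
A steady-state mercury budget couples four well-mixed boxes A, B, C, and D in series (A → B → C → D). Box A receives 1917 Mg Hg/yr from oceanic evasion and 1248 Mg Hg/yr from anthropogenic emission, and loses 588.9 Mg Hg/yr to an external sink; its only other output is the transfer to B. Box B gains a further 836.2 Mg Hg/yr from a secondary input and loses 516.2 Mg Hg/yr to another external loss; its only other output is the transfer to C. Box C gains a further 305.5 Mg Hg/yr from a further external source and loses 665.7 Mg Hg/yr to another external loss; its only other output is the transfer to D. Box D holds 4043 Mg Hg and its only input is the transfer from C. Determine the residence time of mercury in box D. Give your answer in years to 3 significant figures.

Box A: F(A→B) = (1917 + 1248) − 588.9 = 2576.1 Mg Hg/yr.
Box B: F(B→C) = (2576.1 + 836.2) − 516.2 = 2896.1 Mg Hg/yr.
Box C: F(C→D) = (2896.1 + 305.5) − 665.7 = 2535.9 Mg Hg/yr.
Box D throughput = its input = 2535.9 Mg Hg/yr; τ = 4043 / 2535.9 = 1.594 yr.

1.59 yr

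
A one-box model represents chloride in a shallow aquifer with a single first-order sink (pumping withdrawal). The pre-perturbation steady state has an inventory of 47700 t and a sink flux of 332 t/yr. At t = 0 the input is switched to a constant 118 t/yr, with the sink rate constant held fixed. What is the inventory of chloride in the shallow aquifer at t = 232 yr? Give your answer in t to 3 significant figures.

23100 t

τ = M₀/F₀ = 47700/332 = 143.7 yr; rate constant k = 1/τ.
New steady state M_∞ = F₁/k = F₁·τ = 118 × 143.7 = 16954 t.
M(t) = M_∞ + (M₀ − M_∞)·e^(−t/τ); t/τ = 232/143.7 = 1.615, so e^(−t/τ) = 0.1989.
M(t) = 16954 + 30750 × 0.1989 = 23070 t.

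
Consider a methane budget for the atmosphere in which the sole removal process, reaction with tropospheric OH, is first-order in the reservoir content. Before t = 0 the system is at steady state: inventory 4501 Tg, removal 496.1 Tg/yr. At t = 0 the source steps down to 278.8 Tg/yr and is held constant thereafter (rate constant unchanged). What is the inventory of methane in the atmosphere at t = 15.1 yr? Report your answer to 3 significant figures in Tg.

2900 Tg

Residence time τ = M₀/F₀ = 9.073 yr. The eventual steady state is M_∞ = M₀·(F₁/F₀) = 4501 × 278.8/496.1 = 2529.5 Tg.
The anomaly ΔM(t) = M(t) − M_∞ decays as ΔM₀·e^(−t/τ) with ΔM₀ = 4501 − 2529.5 = 1972 Tg.
At t = 15.1 yr, e^(−t/τ) = e^(−1.664) = 0.1893, so ΔM = 373.2 Tg and M = 2529.5 + 373.2 = 2902.7 Tg.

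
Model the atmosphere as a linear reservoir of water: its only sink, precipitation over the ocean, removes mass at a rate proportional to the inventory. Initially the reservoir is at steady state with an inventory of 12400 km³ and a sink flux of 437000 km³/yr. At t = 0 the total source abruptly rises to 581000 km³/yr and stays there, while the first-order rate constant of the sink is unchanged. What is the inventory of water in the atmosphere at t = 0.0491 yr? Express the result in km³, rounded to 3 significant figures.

τ = M₀/F₀ = 12400/437000 = 0.02838 yr; rate constant k = 1/τ.
New steady state M_∞ = F₁/k = F₁·τ = 581000 × 0.02838 = 16486 km³.
M(t) = M_∞ + (M₀ − M_∞)·e^(−t/τ); t/τ = 0.0491/0.02838 = 1.730, so e^(−t/τ) = 0.1772.
M(t) = 16486 − 4086 × 0.1772 = 15762 km³.

15800 km³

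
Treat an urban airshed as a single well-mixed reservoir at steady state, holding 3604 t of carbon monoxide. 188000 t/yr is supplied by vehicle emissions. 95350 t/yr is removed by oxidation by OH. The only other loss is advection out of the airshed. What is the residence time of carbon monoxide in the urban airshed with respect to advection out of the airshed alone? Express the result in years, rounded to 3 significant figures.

At steady state ΣF_in = ΣF_out.
ΣF_in = 188000 t/yr.
Advection out of the airshed flux = ΣF_in − (95350) = 188000 − 95350 = 92650 t/yr.
τ = M / F = 3604 / 92650 = 0.03890 yr.

0.0389 yr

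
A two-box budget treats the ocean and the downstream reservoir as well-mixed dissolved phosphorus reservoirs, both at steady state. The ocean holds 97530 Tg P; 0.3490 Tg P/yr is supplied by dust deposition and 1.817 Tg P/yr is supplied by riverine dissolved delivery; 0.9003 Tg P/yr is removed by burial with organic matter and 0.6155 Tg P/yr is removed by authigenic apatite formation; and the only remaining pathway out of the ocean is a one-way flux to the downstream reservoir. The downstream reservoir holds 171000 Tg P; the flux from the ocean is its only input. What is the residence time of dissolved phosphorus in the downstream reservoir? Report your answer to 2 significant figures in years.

260000 yr

Balance the ocean: ΣF_in = 0.3490 + 1.817 = 2.1660 Tg P/yr.
Flux to the downstream reservoir = ΣF_in − (0.9003 + 0.6155) = 0.65020 Tg P/yr.
At steady state the output of the downstream reservoir equals its input, 0.65020 Tg P/yr.
τ = M / F = 171000 / 0.65020 = 263000 yr.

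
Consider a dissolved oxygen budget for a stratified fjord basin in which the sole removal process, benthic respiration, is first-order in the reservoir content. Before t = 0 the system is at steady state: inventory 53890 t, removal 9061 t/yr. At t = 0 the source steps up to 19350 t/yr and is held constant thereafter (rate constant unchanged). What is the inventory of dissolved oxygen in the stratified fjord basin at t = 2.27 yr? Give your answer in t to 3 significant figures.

73300 t

Residence time τ = M₀/F₀ = 5.947 yr. The eventual steady state is M_∞ = M₀·(F₁/F₀) = 53890 × 19350/9061 = 115080 t.
The anomaly ΔM(t) = M(t) − M_∞ decays as ΔM₀·e^(−t/τ) with ΔM₀ = 53890 − 115080 = −61190 t.
At t = 2.27 yr, e^(−t/τ) = e^(−0.3817) = 0.6827, so ΔM = −41780 t and M = 115080 − 41780 = 73306 t.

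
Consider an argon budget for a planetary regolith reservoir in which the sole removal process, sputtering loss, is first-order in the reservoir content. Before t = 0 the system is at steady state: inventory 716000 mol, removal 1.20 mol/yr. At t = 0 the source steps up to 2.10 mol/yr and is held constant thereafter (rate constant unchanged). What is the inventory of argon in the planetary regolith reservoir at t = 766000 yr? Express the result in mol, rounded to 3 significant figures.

1.10×10^6 mol

The sink rate constant is k = F₀/M₀ = 1.20/716000 = 1.676×10^-6 yr⁻¹.
Solving dM/dt = F₁ − kM with M(0) = M₀ gives M(t) = F₁/k + (M₀ − F₁/k)·e^(−kt).
F₁/k = 2.10/1.676×10^-6 = 1.2530×10^6 mol; kt = 1.676×10^-6 × 766000 = 1.284, e^(−kt) = 0.2770.
M(766000) = 1.2530×10^6 + (716000 − 1.2530×10^6) × 0.2770 = 1.2530×10^6 − 148700 = 1.1043×10^6 mol.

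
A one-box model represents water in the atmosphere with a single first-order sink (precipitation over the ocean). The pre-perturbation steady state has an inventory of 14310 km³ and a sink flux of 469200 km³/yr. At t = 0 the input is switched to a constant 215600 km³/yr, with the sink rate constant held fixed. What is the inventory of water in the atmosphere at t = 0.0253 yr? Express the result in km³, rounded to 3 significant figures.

9950 km³

Residence time τ = M₀/F₀ = 0.03050 yr. The eventual steady state is M_∞ = M₀·(F₁/F₀) = 14310 × 215600/469200 = 6575.5 km³.
The anomaly ΔM(t) = M(t) − M_∞ decays as ΔM₀·e^(−t/τ) with ΔM₀ = 14310 − 6575.5 = 7734 km³.
At t = 0.0253 yr, e^(−t/τ) = e^(−0.8295) = 0.4362, so ΔM = 3374 km³ and M = 6575.5 + 3374 = 9949.7 km³.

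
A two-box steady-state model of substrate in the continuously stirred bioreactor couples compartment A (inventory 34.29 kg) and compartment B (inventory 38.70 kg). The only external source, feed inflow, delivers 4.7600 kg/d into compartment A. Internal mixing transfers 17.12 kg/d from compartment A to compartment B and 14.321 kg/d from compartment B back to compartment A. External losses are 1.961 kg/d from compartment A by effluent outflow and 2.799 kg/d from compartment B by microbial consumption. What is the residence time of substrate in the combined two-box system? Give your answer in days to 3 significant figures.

For the system as a whole, the A↔B exchange is internal and contributes nothing to the throughput; only the external sinks remove mass.
M_total = 34.29 + 38.70 = 72.990 kg.
ΣF_external_out = 1.961 + 2.799 = 4.7600 kg/d.
τ = M_total / ΣF_ext = 72.990 / 4.7600 = 15.33 d.

15.3 d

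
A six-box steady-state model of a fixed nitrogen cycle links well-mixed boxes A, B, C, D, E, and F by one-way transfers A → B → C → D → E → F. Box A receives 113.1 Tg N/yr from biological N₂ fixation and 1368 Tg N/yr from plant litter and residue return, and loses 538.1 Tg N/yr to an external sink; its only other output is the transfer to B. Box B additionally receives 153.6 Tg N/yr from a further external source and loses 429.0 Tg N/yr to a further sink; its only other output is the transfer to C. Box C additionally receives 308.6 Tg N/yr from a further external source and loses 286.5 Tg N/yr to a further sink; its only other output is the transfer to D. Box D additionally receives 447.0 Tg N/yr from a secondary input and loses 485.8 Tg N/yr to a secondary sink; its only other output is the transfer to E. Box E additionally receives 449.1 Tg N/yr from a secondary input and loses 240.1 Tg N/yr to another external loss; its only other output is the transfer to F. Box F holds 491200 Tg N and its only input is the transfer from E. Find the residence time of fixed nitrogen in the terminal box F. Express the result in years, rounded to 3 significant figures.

571 yr

Box A: F(A→B) = (113.1 + 1368) − 538.1 = 943.00 Tg N/yr.
Box B: F(B→C) = (943.00 + 153.6) − 429.0 = 667.60 Tg N/yr.
Box C: F(C→D) = (667.60 + 308.6) − 286.5 = 689.70 Tg N/yr.
Box D: F(D→E) = (689.70 + 447.0) − 485.8 = 650.90 Tg N/yr.
Box E: F(E→F) = (650.90 + 449.1) − 240.1 = 859.90 Tg N/yr.
Box F throughput = its input = 859.90 Tg N/yr; τ = 491200 / 859.90 = 571.2 yr.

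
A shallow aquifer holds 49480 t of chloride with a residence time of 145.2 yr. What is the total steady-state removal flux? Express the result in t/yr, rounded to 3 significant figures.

F = M / τ = 49480 / 145.2 = 340.8 t/yr.

341 t/yr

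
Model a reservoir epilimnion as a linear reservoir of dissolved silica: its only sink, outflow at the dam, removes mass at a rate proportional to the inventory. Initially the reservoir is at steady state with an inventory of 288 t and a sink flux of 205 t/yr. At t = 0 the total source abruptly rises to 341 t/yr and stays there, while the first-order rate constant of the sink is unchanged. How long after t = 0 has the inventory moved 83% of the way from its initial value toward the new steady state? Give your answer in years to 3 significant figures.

τ = M₀/F₀ = 288/205 = 1.405 yr.
The remaining gap fraction is e^(−t/τ); 83% covered ⇒ e^(−t/τ) = 0.170.
t = −τ ln(0.170) = 1.405 × 1.772 = 2.489 yr.

2.49 yr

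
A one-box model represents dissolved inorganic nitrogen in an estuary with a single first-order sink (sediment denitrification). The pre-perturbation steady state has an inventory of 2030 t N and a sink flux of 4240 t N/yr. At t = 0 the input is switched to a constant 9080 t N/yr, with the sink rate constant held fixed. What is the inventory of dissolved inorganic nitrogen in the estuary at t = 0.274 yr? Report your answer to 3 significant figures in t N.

The sink rate constant is k = F₀/M₀ = 4240/2030 = 2.089 yr⁻¹.
Solving dM/dt = F₁ − kM with M(0) = M₀ gives M(t) = F₁/k + (M₀ − F₁/k)·e^(−kt).
F₁/k = 9080/2.089 = 4347.3 t N; kt = 2.089 × 0.274 = 0.5723, e^(−kt) = 0.5642.
M(0.274) = 4347.3 + (2030 − 4347.3) × 0.5642 = 4347.3 − 1307 = 3039.8 t N.

3040 t N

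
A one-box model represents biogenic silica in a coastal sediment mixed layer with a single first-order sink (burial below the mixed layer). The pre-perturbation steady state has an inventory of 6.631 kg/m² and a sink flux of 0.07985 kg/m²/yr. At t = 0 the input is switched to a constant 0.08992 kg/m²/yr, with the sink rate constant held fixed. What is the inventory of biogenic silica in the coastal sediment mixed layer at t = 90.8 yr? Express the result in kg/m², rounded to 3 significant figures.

7.19 kg/m²

The sink rate constant is k = F₀/M₀ = 0.07985/6.631 = 0.01204 yr⁻¹.
Solving dM/dt = F₁ − kM with M(0) = M₀ gives M(t) = F₁/k + (M₀ − F₁/k)·e^(−kt).
F₁/k = 0.08992/0.01204 = 7.4672 kg/m²; kt = 0.01204 × 90.8 = 1.093, e^(−kt) = 0.3351.
M(90.8) = 7.4672 + (6.631 − 7.4672) × 0.3351 = 7.4672 − 0.2802 = 7.1870 kg/m².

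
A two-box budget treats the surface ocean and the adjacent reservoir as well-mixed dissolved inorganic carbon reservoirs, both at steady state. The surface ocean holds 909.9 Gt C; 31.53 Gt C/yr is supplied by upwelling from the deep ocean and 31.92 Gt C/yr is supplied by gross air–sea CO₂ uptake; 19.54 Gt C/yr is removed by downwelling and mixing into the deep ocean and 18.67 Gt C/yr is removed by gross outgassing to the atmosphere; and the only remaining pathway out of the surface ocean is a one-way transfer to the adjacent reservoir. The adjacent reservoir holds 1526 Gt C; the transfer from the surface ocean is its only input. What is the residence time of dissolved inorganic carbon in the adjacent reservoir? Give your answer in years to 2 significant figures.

60 yr

Balance the surface ocean: ΣF_in = 31.53 + 31.92 = 63.450 Gt C/yr.
Transfer to the adjacent reservoir = ΣF_in − (19.54 + 18.67) = 25.240 Gt C/yr.
At steady state the output of the adjacent reservoir equals its input, 25.240 Gt C/yr.
τ = M / F = 1526 / 25.240 = 60.46 yr.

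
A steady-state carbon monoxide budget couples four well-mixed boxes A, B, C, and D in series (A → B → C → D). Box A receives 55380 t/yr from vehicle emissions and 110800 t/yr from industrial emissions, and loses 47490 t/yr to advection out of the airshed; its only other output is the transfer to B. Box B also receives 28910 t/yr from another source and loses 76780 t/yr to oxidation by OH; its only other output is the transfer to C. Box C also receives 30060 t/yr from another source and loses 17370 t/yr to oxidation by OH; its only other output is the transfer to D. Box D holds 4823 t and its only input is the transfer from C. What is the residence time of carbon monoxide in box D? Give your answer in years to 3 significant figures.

Box A: F(A→B) = (55380 + 110800) − 47490 = 118690 t/yr.
Box B: F(B→C) = (118690 + 28910) − 76780 = 70820 t/yr.
Box C: F(C→D) = (70820 + 30060) − 17370 = 83510 t/yr.
Box D throughput = its input = 83510 t/yr; τ = 4823 / 83510 = 0.05775 yr.

0.0578 yr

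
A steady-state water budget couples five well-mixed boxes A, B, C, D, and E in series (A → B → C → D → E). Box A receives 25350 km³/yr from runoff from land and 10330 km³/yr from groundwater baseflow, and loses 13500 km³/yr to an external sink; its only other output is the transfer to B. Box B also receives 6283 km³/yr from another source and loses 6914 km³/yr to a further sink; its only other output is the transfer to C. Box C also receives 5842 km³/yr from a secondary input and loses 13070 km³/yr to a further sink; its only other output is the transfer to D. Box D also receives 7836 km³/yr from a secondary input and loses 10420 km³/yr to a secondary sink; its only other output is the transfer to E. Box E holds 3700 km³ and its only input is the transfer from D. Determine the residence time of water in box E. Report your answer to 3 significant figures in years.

Box A: F(A→B) = (25350 + 10330) − 13500 = 22180 km³/yr.
Box B: F(B→C) = (22180 + 6283) − 6914 = 21549 km³/yr.
Box C: F(C→D) = (21549 + 5842) − 13070 = 14321 km³/yr.
Box D: F(D→E) = (14321 + 7836) − 10420 = 11737 km³/yr.
Box E throughput = its input = 11737 km³/yr; τ = 3700 / 11737 = 0.3152 yr.

0.315 yr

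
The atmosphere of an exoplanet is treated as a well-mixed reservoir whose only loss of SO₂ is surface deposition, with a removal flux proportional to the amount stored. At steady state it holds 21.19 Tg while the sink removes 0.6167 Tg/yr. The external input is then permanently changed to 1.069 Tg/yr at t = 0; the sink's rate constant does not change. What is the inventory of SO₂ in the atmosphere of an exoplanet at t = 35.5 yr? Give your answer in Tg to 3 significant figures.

31.2 Tg

τ = M₀/F₀ = 21.19/0.6167 = 34.36 yr; rate constant k = 1/τ.
New steady state M_∞ = F₁/k = F₁·τ = 1.069 × 34.36 = 36.731 Tg.
M(t) = M_∞ + (M₀ − M_∞)·e^(−t/τ); t/τ = 35.5/34.36 = 1.033, so e^(−t/τ) = 0.3559.
M(t) = 36.731 − 15.54 × 0.3559 = 31.200 Tg.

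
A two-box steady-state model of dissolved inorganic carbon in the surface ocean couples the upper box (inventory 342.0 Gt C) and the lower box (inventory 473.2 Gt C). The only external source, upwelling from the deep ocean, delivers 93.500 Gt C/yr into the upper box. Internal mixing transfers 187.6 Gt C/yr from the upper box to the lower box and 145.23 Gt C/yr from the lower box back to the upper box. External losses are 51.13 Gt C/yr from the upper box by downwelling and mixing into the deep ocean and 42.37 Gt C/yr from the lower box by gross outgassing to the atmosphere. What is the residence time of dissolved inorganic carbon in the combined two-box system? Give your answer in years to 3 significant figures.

Treat the two boxes together as one reservoir: the mixing fluxes between them are internal recycling, so τ = ΣM / Σ(external losses).
M_total = 342.0 + 473.2 = 815.20 Gt C.
ΣF_external_out = 51.13 + 42.37 = 93.500 Gt C/yr.
τ = M_total / ΣF_ext = 815.20 / 93.500 = 8.719 yr.

8.72 yr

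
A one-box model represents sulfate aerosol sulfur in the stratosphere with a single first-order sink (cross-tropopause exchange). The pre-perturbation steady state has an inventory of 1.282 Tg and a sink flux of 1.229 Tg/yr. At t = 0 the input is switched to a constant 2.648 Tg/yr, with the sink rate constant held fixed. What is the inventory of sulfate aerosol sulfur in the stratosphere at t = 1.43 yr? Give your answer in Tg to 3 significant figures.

τ = M₀/F₀ = 1.282/1.229 = 1.043 yr; rate constant k = 1/τ.
New steady state M_∞ = F₁/k = F₁·τ = 2.648 × 1.043 = 2.7622 Tg.
M(t) = M_∞ + (M₀ − M_∞)·e^(−t/τ); t/τ = 1.43/1.043 = 1.371, so e^(−t/τ) = 0.2539.
M(t) = 2.7622 − 1.480 × 0.2539 = 2.3864 Tg.

2.39 Tg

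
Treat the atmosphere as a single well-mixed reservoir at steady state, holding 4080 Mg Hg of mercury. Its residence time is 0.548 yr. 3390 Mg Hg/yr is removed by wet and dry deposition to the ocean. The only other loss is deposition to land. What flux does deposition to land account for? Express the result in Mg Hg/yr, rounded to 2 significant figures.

4100 Mg Hg/yr

Total removal F = M/τ = 4080 / 0.548 = 7445 Mg Hg/yr.
Deposition to land = F − (3390) = 7445 − 3390 = 4055 Mg Hg/yr.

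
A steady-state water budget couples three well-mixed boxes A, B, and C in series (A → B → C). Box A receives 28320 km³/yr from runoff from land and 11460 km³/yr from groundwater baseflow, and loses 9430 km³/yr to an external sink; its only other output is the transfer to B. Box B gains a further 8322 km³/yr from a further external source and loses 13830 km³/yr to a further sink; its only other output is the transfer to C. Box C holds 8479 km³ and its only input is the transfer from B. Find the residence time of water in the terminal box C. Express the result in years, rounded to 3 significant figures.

0.341 yr

Box A: F(A→B) = (28320 + 11460) − 9430 = 30350 km³/yr.
Box B: F(B→C) = (30350 + 8322) − 13830 = 24842 km³/yr.
Box C throughput = its input = 24842 km³/yr; τ = 8479 / 24842 = 0.3413 yr.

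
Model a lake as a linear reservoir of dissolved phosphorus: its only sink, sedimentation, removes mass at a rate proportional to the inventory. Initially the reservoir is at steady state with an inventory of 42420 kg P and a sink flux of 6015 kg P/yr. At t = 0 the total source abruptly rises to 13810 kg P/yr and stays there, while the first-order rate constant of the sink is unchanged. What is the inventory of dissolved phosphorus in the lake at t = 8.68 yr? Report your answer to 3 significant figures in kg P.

Residence time τ = M₀/F₀ = 7.052 yr. The eventual steady state is M_∞ = M₀·(F₁/F₀) = 42420 × 13810/6015 = 97393 kg P.
The anomaly ΔM(t) = M(t) − M_∞ decays as ΔM₀·e^(−t/τ) with ΔM₀ = 42420 − 97393 = −54970 kg P.
At t = 8.68 yr, e^(−t/τ) = e^(−1.231) = 0.2921, so ΔM = −16060 kg P and M = 97393 − 16060 = 81338 kg P.

81300 kg P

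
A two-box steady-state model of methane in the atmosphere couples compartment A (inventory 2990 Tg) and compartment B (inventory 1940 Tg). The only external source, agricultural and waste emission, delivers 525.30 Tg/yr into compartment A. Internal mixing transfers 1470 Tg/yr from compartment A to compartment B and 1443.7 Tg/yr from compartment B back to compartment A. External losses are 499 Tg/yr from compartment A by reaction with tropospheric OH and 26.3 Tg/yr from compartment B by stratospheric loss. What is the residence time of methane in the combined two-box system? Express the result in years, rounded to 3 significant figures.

9.39 yr

Residence time in the combined system uses the total inventory and the total *external* removal — internal exchanges between the two boxes cancel.
M_total = 2990 + 1940 = 4930.0 Tg.
ΣF_external_out = 499 + 26.3 = 525.30 Tg/yr.
τ = M_total / ΣF_ext = 4930.0 / 525.30 = 9.385 yr.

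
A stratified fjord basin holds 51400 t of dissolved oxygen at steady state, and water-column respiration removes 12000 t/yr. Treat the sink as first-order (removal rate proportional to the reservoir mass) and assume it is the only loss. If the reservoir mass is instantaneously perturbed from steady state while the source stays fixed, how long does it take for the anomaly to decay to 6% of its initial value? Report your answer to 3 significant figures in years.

12.1 yr

For a linear reservoir the anomaly decays as exp(−t/τ) with τ = M/F = 51400/12000 = 4.283 yr.
exp(−t/τ) = 0.06 ⇒ t = −τ ln(0.06) = 4.283 × 2.813 = 12.05 yr.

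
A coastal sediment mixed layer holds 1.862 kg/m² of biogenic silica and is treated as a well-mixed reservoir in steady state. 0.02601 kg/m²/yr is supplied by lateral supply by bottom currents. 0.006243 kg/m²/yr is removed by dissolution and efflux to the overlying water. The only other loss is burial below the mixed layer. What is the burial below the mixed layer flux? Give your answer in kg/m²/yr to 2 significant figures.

0.020 kg/m²/yr

At steady state ΣF_in = ΣF_out.
ΣF_in = 0.026010 kg/m²/yr.
Burial below the mixed layer flux = ΣF_in − (0.006243) = 0.026010 − 0.006243 = 0.01977 kg/m²/yr.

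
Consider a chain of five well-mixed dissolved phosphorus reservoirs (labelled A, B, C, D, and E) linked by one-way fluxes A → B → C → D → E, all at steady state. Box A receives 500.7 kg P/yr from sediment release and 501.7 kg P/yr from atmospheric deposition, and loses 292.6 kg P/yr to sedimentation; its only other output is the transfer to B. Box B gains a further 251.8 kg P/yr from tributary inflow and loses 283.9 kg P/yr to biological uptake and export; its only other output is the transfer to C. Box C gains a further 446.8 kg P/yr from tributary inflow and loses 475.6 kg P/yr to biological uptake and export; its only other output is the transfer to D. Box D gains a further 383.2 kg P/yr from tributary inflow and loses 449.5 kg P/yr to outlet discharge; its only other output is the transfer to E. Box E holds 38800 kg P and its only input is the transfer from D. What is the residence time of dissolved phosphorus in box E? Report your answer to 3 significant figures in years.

66.6 yr

Box A: F(A→B) = (500.7 + 501.7) − 292.6 = 709.80 kg P/yr.
Box B: F(B→C) = (709.80 + 251.8) − 283.9 = 677.70 kg P/yr.
Box C: F(C→D) = (677.70 + 446.8) − 475.6 = 648.90 kg P/yr.
Box D: F(D→E) = (648.90 + 383.2) − 449.5 = 582.60 kg P/yr.
Box E throughput = its input = 582.60 kg P/yr; τ = 38800 / 582.60 = 66.60 yr.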